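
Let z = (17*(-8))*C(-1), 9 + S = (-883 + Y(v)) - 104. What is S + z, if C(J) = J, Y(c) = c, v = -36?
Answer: -896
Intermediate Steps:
S = -1032 (S = -9 + ((-883 - 36) - 104) = -9 + (-919 - 104) = -9 - 1023 = -1032)
z = 136 (z = (17*(-8))*(-1) = -136*(-1) = 136)
S + z = -1032 + 136 = -896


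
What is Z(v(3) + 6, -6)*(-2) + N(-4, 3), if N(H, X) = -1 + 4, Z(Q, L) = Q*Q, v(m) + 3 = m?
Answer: -69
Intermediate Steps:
v(m) = -3 + m
Z(Q, L) = Q²
N(H, X) = 3
Z(v(3) + 6, -6)*(-2) + N(-4, 3) = ((-3 + 3) + 6)²*(-2) + 3 = (0 + 6)²*(-2) + 3 = 6²*(-2) + 3 = 36*(-2) + 3 = -72 + 3 = -69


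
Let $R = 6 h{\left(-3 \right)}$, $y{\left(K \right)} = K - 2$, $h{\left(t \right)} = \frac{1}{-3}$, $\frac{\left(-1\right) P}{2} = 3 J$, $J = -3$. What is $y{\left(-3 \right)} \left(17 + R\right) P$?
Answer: $-1350$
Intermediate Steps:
$P = 18$ ($P = - 2 \cdot 3 \left(-3\right) = \left(-2\right) \left(-9\right) = 18$)
$h{\left(t \right)} = - \frac{1}{3}$
$y{\left(K \right)} = -2 + K$ ($y{\left(K \right)} = K - 2 = -2 + K$)
$R = -2$ ($R = 6 \left(- \frac{1}{3}\right) = -2$)
$y{\left(-3 \right)} \left(17 + R\right) P = \left(-2 - 3\right) \left(17 - 2\right) 18 = \left(-5\right) 15 \cdot 18 = \left(-75\right) 18 = -1350$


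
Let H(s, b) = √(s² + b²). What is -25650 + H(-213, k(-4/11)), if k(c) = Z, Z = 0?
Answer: -25437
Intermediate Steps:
k(c) = 0
H(s, b) = √(b² + s²)
-25650 + H(-213, k(-4/11)) = -25650 + √(0² + (-213)²) = -25650 + √(0 + 45369) = -25650 + √45369 = -25650 + 213 = -25437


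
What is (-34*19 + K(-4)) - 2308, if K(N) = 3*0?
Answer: -2954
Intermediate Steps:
K(N) = 0
(-34*19 + K(-4)) - 2308 = (-34*19 + 0) - 2308 = (-646 + 0) - 2308 = -646 - 2308 = -2954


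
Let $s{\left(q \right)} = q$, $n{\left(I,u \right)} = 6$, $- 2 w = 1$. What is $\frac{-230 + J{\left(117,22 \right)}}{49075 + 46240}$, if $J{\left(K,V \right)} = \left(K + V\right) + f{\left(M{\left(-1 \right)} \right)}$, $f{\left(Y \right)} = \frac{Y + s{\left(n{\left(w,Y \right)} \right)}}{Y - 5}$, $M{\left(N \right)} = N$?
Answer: $- \frac{551}{571890} \approx -0.00096347$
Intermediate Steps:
$w = - \frac{1}{2}$ ($w = \left(- \frac{1}{2}\right) 1 = - \frac{1}{2} \approx -0.5$)
$f{\left(Y \right)} = \frac{6 + Y}{-5 + Y}$ ($f{\left(Y \right)} = \frac{Y + 6}{Y - 5} = \frac{6 + Y}{-5 + Y}$)
$J{\left(K,V \right)} = - \frac{5}{6} + K + V$ ($J{\left(K,V \right)} = \left(K + V\right) + \frac{6 - 1}{-5 - 1} = \left(K + V\right) + \frac{1}{-6} \cdot 5 = \left(K + V\right) - \frac{5}{6} = - \frac{5}{6} + K + V$)
$\frac{-230 + J{\left(117,22 \right)}}{49075 + 46240} = \frac{-230 + \left(- \frac{5}{6} + 117 + 22\right)}{49075 + 46240} = \frac{-230 + \frac{829}{6}}{95315} = \left(- \frac{551}{6}\right) \frac{1}{95315} = - \frac{551}{571890}$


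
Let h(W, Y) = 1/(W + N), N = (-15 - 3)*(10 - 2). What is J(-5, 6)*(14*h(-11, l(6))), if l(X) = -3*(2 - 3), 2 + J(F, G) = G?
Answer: -56/155 ≈ -0.36129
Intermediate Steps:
J(F, G) = -2 + G
l(X) = 3 (l(X) = -3*(-1) = 3)
N = -144 (N = -18*8 = -144)
h(W, Y) = 1/(-144 + W) (h(W, Y) = 1/(W - 144) = 1/(-144 + W))
J(-5, 6)*(14*h(-11, l(6))) = (-2 + 6)*(14/(-144 - 11)) = 4*(14/(-155)) = 4*(14*(-1/155)) = 4*(-14/155) = -56/155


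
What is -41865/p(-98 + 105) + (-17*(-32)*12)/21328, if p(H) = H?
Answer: -55803189/9331 ≈ -5980.4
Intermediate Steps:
-41865/p(-98 + 105) + (-17*(-32)*12)/21328 = -41865/(-98 + 105) + (-17*(-32)*12)/21328 = -41865/7 + (544*12)*(1/21328) = -41865*⅐ + 6528*(1/21328) = -41865/7 + 408/1333 = -55803189/9331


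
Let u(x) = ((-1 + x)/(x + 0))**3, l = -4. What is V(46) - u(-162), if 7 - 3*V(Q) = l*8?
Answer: 50939117/4251528 ≈ 11.981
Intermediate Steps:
V(Q) = 13 (V(Q) = 7/3 - (-4)*8/3 = 7/3 - 1/3*(-32) = 7/3 + 32/3 = 13)
u(x) = (-1 + x)**3/x**3 (u(x) = ((-1 + x)/x)**3 = (-1 + x)**3/x**3)
V(46) - u(-162) = 13 - (-1 - 162)**3/(-162)**3 = 13 - (-1)*(-163)**3/4251528 = 13 - (-1)*(-4330747)/4251528 = 13 - 1*4330747/4251528 = 13 - 4330747/4251528 = 50939117/4251528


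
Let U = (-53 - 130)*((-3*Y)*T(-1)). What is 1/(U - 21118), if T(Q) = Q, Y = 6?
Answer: -1/24412 ≈ -4.0963e-5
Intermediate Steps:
U = -3294 (U = (-53 - 130)*(-3*6*(-1)) = -(-3294)*(-1) = -183*18 = -3294)
1/(U - 21118) = 1/(-3294 - 21118) = 1/(-24412) = -1/24412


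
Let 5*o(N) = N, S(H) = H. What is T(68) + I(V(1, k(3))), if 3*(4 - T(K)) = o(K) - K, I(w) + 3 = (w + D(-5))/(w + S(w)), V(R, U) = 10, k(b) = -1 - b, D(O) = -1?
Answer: 235/12 ≈ 19.583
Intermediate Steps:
o(N) = N/5
I(w) = -3 + (-1 + w)/(2*w) (I(w) = -3 + (w - 1)/(w + w) = -3 + (-1 + w)/((2*w)) = -3 + (-1 + w)*(1/(2*w)) = -3 + (-1 + w)/(2*w))
T(K) = 4 + 4*K/15 (T(K) = 4 - (K/5 - K)/3 = 4 - (-4)*K/15 = 4 + 4*K/15)
T(68) + I(V(1, k(3))) = (4 + (4/15)*68) + (½)*(-1 - 5*10)/10 = (4 + 272/15) + (½)*(⅒)*(-1 - 50) = 332/15 + (½)*(⅒)*(-51) = 332/15 - 51/20 = 235/12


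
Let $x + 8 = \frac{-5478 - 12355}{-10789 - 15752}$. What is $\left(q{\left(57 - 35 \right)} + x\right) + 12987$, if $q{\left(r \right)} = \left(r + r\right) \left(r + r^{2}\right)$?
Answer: $\frac{935402296}{26541} \approx 35244.0$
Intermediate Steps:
$x = - \frac{194495}{26541}$ ($x = -8 + \frac{-5478 - 12355}{-10789 - 15752} = -8 - \frac{17833}{-26541} = -8 - - \frac{17833}{26541} = -8 + \frac{17833}{26541} = - \frac{194495}{26541} \approx -7.3281$)
$q{\left(r \right)} = 2 r \left(r + r^{2}\right)$
$\left(q{\left(57 - 35 \right)} + x\right) + 12987 = \left(2 \left(57 - 35\right)^{2} \left(1 + \left(57 - 35\right)\right) - \frac{194495}{26541}\right) + 12987 = \left(2 \cdot 22^{2} \left(1 + 22\right) - \frac{194495}{26541}\right) + 12987 = \left(2 \cdot 484 \cdot 23 - \frac{194495}{26541}\right) + 12987 = \left(22264 - \frac{194495}{26541}\right) + 12987 = \frac{590714329}{26541} + 12987 = \frac{935402296}{26541}$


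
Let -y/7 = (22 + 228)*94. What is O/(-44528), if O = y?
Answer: 41125/11132 ≈ 3.6943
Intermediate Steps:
y = -164500 (y = -7*(22 + 228)*94 = -1750*94 = -7*23500 = -164500)
O = -164500
O/(-44528) = -164500/(-44528) = -164500*(-1/44528) = 41125/11132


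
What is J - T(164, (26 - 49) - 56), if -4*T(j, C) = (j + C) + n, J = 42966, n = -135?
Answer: 85907/2 ≈ 42954.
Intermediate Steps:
T(j, C) = 135/4 - C/4 - j/4 (T(j, C) = -((j + C) - 135)/4 = -((C + j) - 135)/4 = -(-135 + C + j)/4 = 135/4 - C/4 - j/4)
J - T(164, (26 - 49) - 56) = 42966 - (135/4 - ((26 - 49) - 56)/4 - 1/4*164) = 42966 - (135/4 - (-23 - 56)/4 - 41) = 42966 - (135/4 - 1/4*(-79) - 41) = 42966 - (135/4 + 79/4 - 41) = 42966 - 1*25/2 = 42966 - 25/2 = 85907/2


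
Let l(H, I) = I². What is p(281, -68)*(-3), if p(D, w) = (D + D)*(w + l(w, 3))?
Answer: 99474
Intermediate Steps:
p(D, w) = 2*D*(9 + w) (p(D, w) = (D + D)*(w + 3²) = (2*D)*(w + 9) = (2*D)*(9 + w) = 2*D*(9 + w))
p(281, -68)*(-3) = (2*281*(9 - 68))*(-3) = (2*281*(-59))*(-3) = -33158*(-3) = 99474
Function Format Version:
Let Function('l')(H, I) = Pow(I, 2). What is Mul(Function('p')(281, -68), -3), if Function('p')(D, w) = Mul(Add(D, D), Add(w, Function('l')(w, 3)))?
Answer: 99474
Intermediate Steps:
Function('p')(D, w) = Mul(2, D, Add(9, w)) (Function('p')(D, w) = Mul(Add(D, D), Add(w, Pow(3, 2))) = Mul(Mul(2, D), Add(w, 9)) = Mul(Mul(2, D), Add(9, w)) = Mul(2, D, Add(9, w)))
Mul(Function('p')(281, -68), -3) = Mul(Mul(2, 281, Add(9, -68)), -3) = Mul(Mul(2, 281, -59), -3) = Mul(-33158, -3) = 99474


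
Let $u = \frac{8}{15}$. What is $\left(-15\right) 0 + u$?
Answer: $\frac{8}{15} \approx 0.53333$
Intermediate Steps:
$u = \frac{8}{15}$ ($u = 8 \cdot \frac{1}{15} = \frac{8}{15} \approx 0.53333$)
$\left(-15\right) 0 + u = \left(-15\right) 0 + \frac{8}{15} = 0 + \frac{8}{15} = \frac{8}{15}$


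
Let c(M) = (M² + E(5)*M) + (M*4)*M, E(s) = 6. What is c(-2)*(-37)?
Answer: -296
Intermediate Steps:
c(M) = 5*M² + 6*M (c(M) = (M² + 6*M) + (M*4)*M = (M² + 6*M) + (4*M)*M = (M² + 6*M) + 4*M² = 5*M² + 6*M)
c(-2)*(-37) = -2*(6 + 5*(-2))*(-37) = -2*(6 - 10)*(-37) = -2*(-4)*(-37) = 8*(-37) = -296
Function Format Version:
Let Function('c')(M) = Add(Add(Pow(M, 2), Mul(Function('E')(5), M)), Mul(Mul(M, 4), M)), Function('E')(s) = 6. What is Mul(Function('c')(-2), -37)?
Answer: -296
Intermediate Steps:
Function('c')(M) = Add(Mul(5, Pow(M, 2)), Mul(6, M)) (Function('c')(M) = Add(Add(Pow(M, 2), Mul(6, M)), Mul(Mul(M, 4), M)) = Add(Add(Pow(M, 2), Mul(6, M)), Mul(Mul(4, M), M)) = Add(Add(Pow(M, 2), Mul(6, M)), Mul(4, Pow(M, 2))) = Add(Mul(5, Pow(M, 2)), Mul(6, M)))
Mul(Function('c')(-2), -37) = Mul(Mul(-2, Add(6, Mul(5, -2))), -37) = Mul(Mul(-2, Add(6, -10)), -37) = Mul(Mul(-2, -4), -37) = Mul(8, -37) = -296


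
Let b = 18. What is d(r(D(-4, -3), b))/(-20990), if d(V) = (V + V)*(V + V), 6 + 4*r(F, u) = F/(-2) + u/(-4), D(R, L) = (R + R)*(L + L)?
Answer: -4761/335840 ≈ -0.014176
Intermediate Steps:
D(R, L) = 4*L*R (D(R, L) = (2*R)*(2*L) = 4*L*R)
r(F, u) = -3/2 - F/8 - u/16 (r(F, u) = -3/2 + (F/(-2) + u/(-4))/4 = -3/2 + (F*(-1/2) + u*(-1/4))/4 = -3/2 + (-F/2 - u/4)/4 = -3/2 + (-F/8 - u/16) = -3/2 - F/8 - u/16)
d(V) = 4*V**2 (d(V) = (2*V)*(2*V) = 4*V**2)
d(r(D(-4, -3), b))/(-20990) = (4*(-3/2 - (-3)*(-4)/2 - 1/16*18)**2)/(-20990) = (4*(-3/2 - 1/8*48 - 9/8)**2)*(-1/20990) = (4*(-3/2 - 6 - 9/8)**2)*(-1/20990) = (4*(-69/8)**2)*(-1/20990) = (4*(4761/64))*(-1/20990) = (4761/16)*(-1/20990) = -4761/335840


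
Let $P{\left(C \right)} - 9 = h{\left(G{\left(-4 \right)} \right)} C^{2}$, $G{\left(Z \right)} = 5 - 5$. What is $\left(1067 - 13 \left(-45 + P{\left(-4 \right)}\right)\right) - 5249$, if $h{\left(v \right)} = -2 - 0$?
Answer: $-3298$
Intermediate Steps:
$G{\left(Z \right)} = 0$
$h{\left(v \right)} = -2$ ($h{\left(v \right)} = -2 + 0 = -2$)
$P{\left(C \right)} = 9 - 2 C^{2}$
$\left(1067 - 13 \left(-45 + P{\left(-4 \right)}\right)\right) - 5249 = \left(1067 - 13 \left(-45 + \left(9 - 2 \left(-4\right)^{2}\right)\right)\right) - 5249 = \left(1067 - 13 \left(-45 + \left(9 - 32\right)\right)\right) - 5249 = \left(1067 - 13 \left(-45 - 23\right)\right) - 5249 = \left(1067 - -884\right) - 5249 = \left(1067 + 884\right) - 5249 = 1951 - 5249 = -3298$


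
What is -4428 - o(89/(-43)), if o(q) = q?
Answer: -190315/43 ≈ -4425.9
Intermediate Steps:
-4428 - o(89/(-43)) = -4428 - 89/(-43) = -4428 - 89*(-1)/43 = -4428 - 1*(-89/43) = -4428 + 89/43 = -190315/43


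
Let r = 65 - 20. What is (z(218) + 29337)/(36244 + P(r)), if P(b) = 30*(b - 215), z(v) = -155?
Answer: 14591/15572 ≈ 0.93700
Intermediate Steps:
r = 45
P(b) = -6450 + 30*b (P(b) = 30*(-215 + b) = -6450 + 30*b)
(z(218) + 29337)/(36244 + P(r)) = (-155 + 29337)/(36244 + (-6450 + 30*45)) = 29182/(36244 + (-6450 + 1350)) = 29182/(36244 - 5100) = 29182/31144 = 29182*(1/31144) = 14591/15572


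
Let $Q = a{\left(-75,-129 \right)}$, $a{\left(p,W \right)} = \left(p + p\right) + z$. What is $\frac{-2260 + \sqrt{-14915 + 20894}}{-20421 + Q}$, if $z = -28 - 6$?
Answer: $\frac{452}{4121} - \frac{\sqrt{5979}}{20605} \approx 0.10593$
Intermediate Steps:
$z = -34$ ($z = -28 - 6 = -34$)
$a{\left(p,W \right)} = -34 + 2 p$ ($a{\left(p,W \right)} = \left(p + p\right) - 34 = 2 p - 34 = -34 + 2 p$)
$Q = -184$ ($Q = -34 + 2 \left(-75\right) = -34 - 150 = -184$)
$\frac{-2260 + \sqrt{-14915 + 20894}}{-20421 + Q} = \frac{-2260 + \sqrt{-14915 + 20894}}{-20421 - 184} = \frac{-2260 + \sqrt{5979}}{-20605} = \left(-2260 + \sqrt{5979}\right) \left(- \frac{1}{20605}\right) = \frac{452}{4121} - \frac{\sqrt{5979}}{20605}$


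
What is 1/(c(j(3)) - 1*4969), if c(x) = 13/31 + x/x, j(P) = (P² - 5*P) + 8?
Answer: -31/153995 ≈ -0.00020131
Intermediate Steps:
j(P) = 8 + P² - 5*P
c(x) = 44/31 (c(x) = 13*(1/31) + 1 = 13/31 + 1 = 44/31)
1/(c(j(3)) - 1*4969) = 1/(44/31 - 1*4969) = 1/(44/31 - 4969) = 1/(-153995/31) = -31/153995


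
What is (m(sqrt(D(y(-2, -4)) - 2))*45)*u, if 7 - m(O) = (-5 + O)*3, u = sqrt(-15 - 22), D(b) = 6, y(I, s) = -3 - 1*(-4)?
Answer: 720*I*sqrt(37) ≈ 4379.6*I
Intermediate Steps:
y(I, s) = 1 (y(I, s) = -3 + 4 = 1)
u = I*sqrt(37) (u = sqrt(-37) = I*sqrt(37) ≈ 6.0828*I)
m(O) = 22 - 3*O (m(O) = 7 - (-5 + O)*3 = 7 - (-15 + 3*O) = 7 + (15 - 3*O) = 22 - 3*O)
(m(sqrt(D(y(-2, -4)) - 2))*45)*u = ((22 - 3*sqrt(6 - 2))*45)*(I*sqrt(37)) = ((22 - 3*sqrt(4))*45)*(I*sqrt(37)) = ((22 - 3*2)*45)*(I*sqrt(37)) = ((22 - 6)*45)*(I*sqrt(37)) = (16*45)*(I*sqrt(37)) = 720*(I*sqrt(37)) = 720*I*sqrt(37)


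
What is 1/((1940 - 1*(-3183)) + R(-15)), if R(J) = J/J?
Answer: 1/5124 ≈ 0.00019516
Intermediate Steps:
R(J) = 1
1/((1940 - 1*(-3183)) + R(-15)) = 1/((1940 - 1*(-3183)) + 1) = 1/((1940 + 3183) + 1) = 1/(5123 + 1) = 1/5124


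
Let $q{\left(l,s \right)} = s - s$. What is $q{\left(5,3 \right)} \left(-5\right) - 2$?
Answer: $-2$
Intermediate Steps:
$q{\left(l,s \right)} = 0$
$q{\left(5,3 \right)} \left(-5\right) - 2 = 0 \left(-5\right) - 2 = 0 - 2 = -2$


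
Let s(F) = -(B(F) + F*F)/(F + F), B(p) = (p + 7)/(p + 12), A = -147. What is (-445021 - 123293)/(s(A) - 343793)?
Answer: 644468076/389777909 ≈ 1.6534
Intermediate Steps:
B(p) = (7 + p)/(12 + p)
s(F) = -(F² + (7 + F)/(12 + F))/(2*F) (s(F) = -((7 + F)/(12 + F) + F*F)/(F + F) = -((7 + F)/(12 + F) + F²)/(2*F) = -(F² + (7 + F)/(12 + F))*1/(2*F) = -(F² + (7 + F)/(12 + F))/(2*F))
(-445021 - 123293)/(s(A) - 343793) = (-445021 - 123293)/((½)*(-7 - 1*(-147) + (-147)²*(-12 - 1*(-147)))/(-147*(12 - 147)) - 343793) = -568314/((½)*(-1/147)*(-7 + 147 + 21609*(-12 + 147))/(-135) - 343793) = -568314/((½)*(-1/147)*(-1/135)*(-7 + 147 + 21609*135) - 343793) = -568314/((½)*(-1/147)*(-1/135)*(-7 + 147 + 2917215) - 343793) = -568314/((½)*(-1/147)*(-1/135)*2917355 - 343793) = -568314/(83353/1134 - 343793) = -568314/(-389777909/1134) = -568314*(-1134/389777909) = 644468076/389777909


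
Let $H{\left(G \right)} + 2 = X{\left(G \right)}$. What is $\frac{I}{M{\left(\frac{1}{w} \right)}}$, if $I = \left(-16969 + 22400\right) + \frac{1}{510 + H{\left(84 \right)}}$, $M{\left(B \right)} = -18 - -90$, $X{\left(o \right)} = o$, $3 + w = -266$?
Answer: $\frac{3215153}{42624} \approx 75.431$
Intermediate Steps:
$w = -269$ ($w = -3 - 266 = -269$)
$H{\left(G \right)} = -2 + G$
$M{\left(B \right)} = 72$ ($M{\left(B \right)} = -18 + 90 = 72$)
$I = \frac{3215153}{592}$ ($I = \left(-16969 + 22400\right) + \frac{1}{510 + \left(-2 + 84\right)} = 5431 + \frac{1}{510 + 82} = 5431 + \frac{1}{592} = \frac{3215153}{592} \approx 5431.0$)
$\frac{I}{M{\left(\frac{1}{w} \right)}} = \frac{3215153}{592 \cdot 72} = \frac{3215153}{592} \cdot \frac{1}{72} = \frac{3215153}{42624}$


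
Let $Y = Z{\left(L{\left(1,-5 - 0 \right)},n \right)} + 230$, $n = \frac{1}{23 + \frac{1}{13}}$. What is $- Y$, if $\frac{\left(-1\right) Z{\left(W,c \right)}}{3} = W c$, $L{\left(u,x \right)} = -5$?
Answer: $- \frac{4613}{20} \approx -230.65$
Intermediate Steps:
$n = \frac{13}{300}$ ($n = \frac{1}{23 + \frac{1}{13}} = \frac{1}{\frac{300}{13}} = \frac{13}{300} \approx 0.043333$)
$Z{\left(W,c \right)} = - 3 W c$
$Y = \frac{4613}{20}$ ($Y = \left(-3\right) \left(-5\right) \frac{13}{300} + 230 = \frac{13}{20} + 230 = \frac{4613}{20} \approx 230.65$)
$- Y = \left(-1\right) \frac{4613}{20} = - \frac{4613}{20}$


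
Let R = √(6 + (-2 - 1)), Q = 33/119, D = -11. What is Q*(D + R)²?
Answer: 4092/119 - 726*√3/119 ≈ 23.820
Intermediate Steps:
Q = 33/119 (Q = 33*(1/119) = 33/119 ≈ 0.27731)
R = √3 (R = √(6 - 3) = √3 ≈ 1.7320)
Q*(D + R)² = 33*(-11 + √3)²/119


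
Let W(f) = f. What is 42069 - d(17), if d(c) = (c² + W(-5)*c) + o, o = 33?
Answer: 41832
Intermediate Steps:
d(c) = 33 + c² - 5*c (d(c) = (c² - 5*c) + 33 = 33 + c² - 5*c)
42069 - d(17) = 42069 - (33 + 17² - 5*17) = 42069 - (33 + 289 - 85) = 42069 - 1*237 = 42069 - 237 = 41832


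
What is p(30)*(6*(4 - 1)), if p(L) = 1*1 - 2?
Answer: -18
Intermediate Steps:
p(L) = -1 (p(L) = 1 - 2 = -1)
p(30)*(6*(4 - 1)) = -6*(4 - 1) = -6*3 = -1*18 = -18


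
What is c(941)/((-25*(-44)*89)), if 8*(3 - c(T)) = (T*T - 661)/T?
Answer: -215559/184247800 ≈ -0.0011699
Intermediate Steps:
c(T) = 3 - (-661 + T**2)/(8*T) (c(T) = 3 - (T*T - 661)/(8*T) = 3 - (T**2 - 661)/(8*T) = 3 - (-661 + T**2)/(8*T))
c(941)/((-25*(-44)*89)) = ((1/8)*(661 - 1*941*(-24 + 941))/941)/((-25*(-44)*89)) = ((1/8)*(1/941)*(661 - 1*941*917))/((1100*89)) = ((1/8)*(1/941)*(661 - 862897))/97900 = ((1/8)*(1/941)*(-862236))*(1/97900) = -215559/1882*1/97900 = -215559/184247800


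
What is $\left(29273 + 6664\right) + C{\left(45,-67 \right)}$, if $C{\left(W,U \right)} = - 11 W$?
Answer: $35442$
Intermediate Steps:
$\left(29273 + 6664\right) + C{\left(45,-67 \right)} = \left(29273 + 6664\right) - 495 = 35937 - 495 = 35442$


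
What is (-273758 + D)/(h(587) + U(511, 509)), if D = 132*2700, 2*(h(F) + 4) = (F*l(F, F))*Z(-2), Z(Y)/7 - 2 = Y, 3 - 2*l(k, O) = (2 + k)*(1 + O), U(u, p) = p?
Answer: 82642/505 ≈ 163.65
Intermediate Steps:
l(k, O) = 3/2 - (1 + O)*(2 + k)/2 (l(k, O) = 3/2 - (2 + k)*(1 + O)/2 = 3/2 - (1 + O)*(2 + k)/2)
Z(Y) = 14 + 7*Y
h(F) = -4 (h(F) = -4 + ((F*(½ - F - F/2 - F*F/2))*(14 + 7*(-2)))/2 = -4 + ((F*(½ - F - F/2 - F²/2))*(14 - 14))/2 = -4 + ((F*(½ - 3*F/2 - F²/2))*0)/2 = -4 + (½)*0 = -4 + 0 = -4)
D = 356400
(-273758 + D)/(h(587) + U(511, 509)) = (-273758 + 356400)/(-4 + 509) = 82642/505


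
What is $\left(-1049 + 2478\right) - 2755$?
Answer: $-1326$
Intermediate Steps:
$\left(-1049 + 2478\right) - 2755 = 1429 - 2755 = -1326$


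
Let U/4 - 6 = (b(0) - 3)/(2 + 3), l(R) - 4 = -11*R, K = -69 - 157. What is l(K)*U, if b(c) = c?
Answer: 53784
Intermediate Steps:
K = -226
l(R) = 4 - 11*R
U = 108/5 (U = 24 + 4*((0 - 3)/(2 + 3)) = 24 + 4*(-3/5) = 24 - 12/5 = 108/5 ≈ 21.600)
l(K)*U = (4 - 11*(-226))*(108/5) = (4 + 2486)*(108/5) = 2490*(108/5) = 53784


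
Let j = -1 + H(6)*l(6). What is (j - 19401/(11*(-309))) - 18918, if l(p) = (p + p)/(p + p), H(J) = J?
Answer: -21421962/1133 ≈ -18907.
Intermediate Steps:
l(p) = 1 (l(p) = (2*p)/((2*p)) = (2*p)*(1/(2*p)) = 1)
j = 5 (j = -1 + 6*1 = -1 + 6 = 5)
(j - 19401/(11*(-309))) - 18918 = (5 - 19401/(11*(-309))) - 18918 = (5 - 19401/(-3399)) - 18918 = (5 - 19401*(-1/3399)) - 18918 = (5 + 6467/1133) - 18918 = 12132/1133 - 18918 = -21421962/1133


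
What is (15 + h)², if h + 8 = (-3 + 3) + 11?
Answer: 324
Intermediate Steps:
h = 3 (h = -8 + ((-3 + 3) + 11) = -8 + (0 + 11) = -8 + 11 = 3)
(15 + h)² = (15 + 3)² = 18² = 324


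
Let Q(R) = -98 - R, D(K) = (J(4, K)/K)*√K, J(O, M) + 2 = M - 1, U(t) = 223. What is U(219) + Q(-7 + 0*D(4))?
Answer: 132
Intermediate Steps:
J(O, M) = -3 + M (J(O, M) = -2 + (M - 1) = -2 + (-1 + M) = -3 + M)
D(K) = (-3 + K)/√K (D(K) = ((-3 + K)/K)*√K = (-3 + K)/√K)
U(219) + Q(-7 + 0*D(4)) = 223 + (-98 - (-7 + 0*((-3 + 4)/√4))) = 223 + (-98 - (-7 + 0*((½)*1))) = 223 + (-98 - (-7 + 0*(½))) = 223 + (-98 - (-7 + 0)) = 223 + (-98 - 1*(-7)) = 223 + (-98 + 7) = 223 - 91 = 132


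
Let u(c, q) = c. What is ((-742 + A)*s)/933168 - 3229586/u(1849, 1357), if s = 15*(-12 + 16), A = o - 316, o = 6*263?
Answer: -62785179576/35946409 ≈ -1746.6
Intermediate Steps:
o = 1578
A = 1262 (A = 1578 - 316 = 1262)
s = 60 (s = 15*4 = 60)
((-742 + A)*s)/933168 - 3229586/u(1849, 1357) = ((-742 + 1262)*60)/933168 - 3229586/1849 = (520*60)*(1/933168) - 3229586*1/1849 = 31200*(1/933168) - 3229586/1849 = 650/19441 - 3229586/1849 = -62785179576/35946409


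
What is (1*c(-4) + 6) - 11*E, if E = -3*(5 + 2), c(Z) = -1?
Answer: 236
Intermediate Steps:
E = -21 (E = -3*7 = -21)
(1*c(-4) + 6) - 11*E = (1*(-1) + 6) - 11*(-21) = (-1 + 6) + 231 = 5 + 231 = 236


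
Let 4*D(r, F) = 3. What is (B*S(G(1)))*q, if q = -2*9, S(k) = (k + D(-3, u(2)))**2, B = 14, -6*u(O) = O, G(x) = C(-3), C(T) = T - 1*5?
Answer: -52983/4 ≈ -13246.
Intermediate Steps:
C(T) = -5 + T (C(T) = T - 5 = -5 + T)
G(x) = -8 (G(x) = -5 - 3 = -8)
u(O) = -O/6
D(r, F) = 3/4 (D(r, F) = (1/4)*3 = 3/4)
S(k) = (3/4 + k)**2 (S(k) = (k + 3/4)**2 = (3/4 + k)**2)
q = -18
(B*S(G(1)))*q = (14*((3 + 4*(-8))**2/16))*(-18) = (14*((3 - 32)**2/16))*(-18) = (14*((1/16)*(-29)**2))*(-18) = (14*((1/16)*841))*(-18) = (14*(841/16))*(-18) = (5887/8)*(-18) = -52983/4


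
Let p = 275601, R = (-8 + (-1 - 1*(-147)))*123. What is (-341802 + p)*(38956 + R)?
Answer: -3702621930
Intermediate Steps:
R = 16974 (R = (-8 + (-1 + 147))*123 = (-8 + 146)*123 = 138*123 = 16974)
(-341802 + p)*(38956 + R) = (-341802 + 275601)*(38956 + 16974) = -66201*55930 = -3702621930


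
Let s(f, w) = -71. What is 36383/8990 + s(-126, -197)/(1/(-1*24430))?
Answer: 15593461083/8990 ≈ 1.7345e+6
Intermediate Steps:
36383/8990 + s(-126, -197)/(1/(-1*24430)) = 36383/8990 - 71*(-1*24430) = 36383*(1/8990) - 71/(1/(-24430)) = 36383/8990 - 71/(-1/24430) = 36383/8990 - 71*(-24430) = 36383/8990 + 1734530 = 15593461083/8990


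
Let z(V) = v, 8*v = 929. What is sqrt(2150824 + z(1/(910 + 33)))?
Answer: sqrt(34415042)/4 ≈ 1466.6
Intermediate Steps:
v = 929/8 (v = (1/8)*929 = 929/8 ≈ 116.13)
z(V) = 929/8
sqrt(2150824 + z(1/(910 + 33))) = sqrt(2150824 + 929/8) = sqrt(17207521/8) = sqrt(34415042)/4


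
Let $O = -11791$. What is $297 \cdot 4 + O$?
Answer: $-10603$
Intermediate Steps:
$297 \cdot 4 + O = 297 \cdot 4 - 11791 = 1188 - 11791 = -10603$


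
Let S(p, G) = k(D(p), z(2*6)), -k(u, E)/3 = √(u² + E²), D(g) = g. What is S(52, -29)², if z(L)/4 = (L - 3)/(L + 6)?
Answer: 24372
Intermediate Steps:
z(L) = 4*(-3 + L)/(6 + L) (z(L) = 4*((L - 3)/(L + 6)) = 4*((-3 + L)/(6 + L)) = 4*(-3 + L)/(6 + L))
k(u, E) = -3*√(E² + u²) (k(u, E) = -3*√(u² + E²) = -3*√(E² + u²))
S(p, G) = -3*√(4 + p²) (S(p, G) = -3*√((4*(-3 + 2*6)/(6 + 2*6))² + p²) = -3*√((4*(-3 + 12)/(6 + 12))² + p²) = -3*√((4*9/18)² + p²) = -3*√((4*(1/18)*9)² + p²) = -3*√(2² + p²) = -3*√(4 + p²))
S(52, -29)² = (-3*√(4 + 52²))² = (-3*√(4 + 2704))² = (-6*√677)² = 24372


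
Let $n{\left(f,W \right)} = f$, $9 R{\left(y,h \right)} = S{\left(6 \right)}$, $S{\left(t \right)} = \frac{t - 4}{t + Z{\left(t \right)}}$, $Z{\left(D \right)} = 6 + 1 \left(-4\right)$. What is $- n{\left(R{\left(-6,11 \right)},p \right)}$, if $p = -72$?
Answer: $- \frac{1}{36} \approx -0.027778$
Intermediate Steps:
$Z{\left(D \right)} = 2$ ($Z{\left(D \right)} = 6 - 4 = 2$)
$S{\left(t \right)} = \frac{-4 + t}{2 + t}$ ($S{\left(t \right)} = \frac{t - 4}{t + 2} = \frac{-4 + t}{2 + t}$)
$R{\left(y,h \right)} = \frac{1}{36}$ ($R{\left(y,h \right)} = \frac{\frac{1}{2 + 6} \left(-4 + 6\right)}{9} = \frac{\frac{1}{8} \cdot 2}{9} = \frac{1}{9} \cdot \frac{1}{4} = \frac{1}{36}$)
$- n{\left(R{\left(-6,11 \right)},p \right)} = \left(-1\right) \frac{1}{36} = - \frac{1}{36}$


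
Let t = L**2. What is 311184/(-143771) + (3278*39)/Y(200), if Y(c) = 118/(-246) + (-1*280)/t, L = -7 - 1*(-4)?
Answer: -6785837207046/1675938547 ≈ -4049.0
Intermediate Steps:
L = -3 (L = -7 + 4 = -3)
t = 9 (t = (-3)**2 = 9)
Y(c) = -11657/369 (Y(c) = 118/(-246) - 1*280/9 = 118*(-1/246) - 280*1/9 = -59/123 - 280/9 = -11657/369)
311184/(-143771) + (3278*39)/Y(200) = 311184/(-143771) + (3278*39)/(-11657/369) = 311184*(-1/143771) + 127842*(-369/11657) = -311184/143771 - 47173698/11657 = -6785837207046/1675938547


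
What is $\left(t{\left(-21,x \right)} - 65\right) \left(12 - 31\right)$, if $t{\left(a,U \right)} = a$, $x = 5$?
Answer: $1634$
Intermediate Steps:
$\left(t{\left(-21,x \right)} - 65\right) \left(12 - 31\right) = \left(-21 - 65\right) \left(12 - 31\right) = \left(-86\right) \left(-19\right) = 1634$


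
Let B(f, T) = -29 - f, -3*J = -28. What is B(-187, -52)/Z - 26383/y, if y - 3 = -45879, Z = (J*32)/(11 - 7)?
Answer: 3456877/1284528 ≈ 2.6912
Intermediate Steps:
J = 28/3 (J = -⅓*(-28) = 28/3 ≈ 9.3333)
Z = 224/3 (Z = ((28/3)*32)/(11 - 7) = (896/3)/4 = (896/3)*(¼) = 224/3 ≈ 74.667)
y = -45876 (y = 3 - 45879 = -45876)
B(-187, -52)/Z - 26383/y = (-29 - 1*(-187))/(224/3) - 26383/(-45876) = (-29 + 187)*(3/224) - 26383*(-1/45876) = 158*(3/224) + 26383/45876 = 237/112 + 26383/45876 = 3456877/1284528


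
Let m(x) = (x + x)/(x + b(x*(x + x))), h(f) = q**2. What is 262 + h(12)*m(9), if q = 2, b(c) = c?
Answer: 4986/19 ≈ 262.42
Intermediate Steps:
h(f) = 4 (h(f) = 2**2 = 4)
m(x) = 2*x/(x + 2*x**2) (m(x) = (x + x)/(x + x*(x + x)) = (2*x)/(x + x*(2*x)) = (2*x)/(x + 2*x**2) = 2*x/(x + 2*x**2))
262 + h(12)*m(9) = 262 + 4*(2/(1 + 2*9)) = 262 + 4*(2/(1 + 18)) = 262 + 4*(2/19) = 262 + 8/19 = 4986/19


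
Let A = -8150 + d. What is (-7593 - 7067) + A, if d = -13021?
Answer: -35831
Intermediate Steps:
A = -21171 (A = -8150 - 13021 = -21171)
(-7593 - 7067) + A = (-7593 - 7067) - 21171 = -14660 - 21171 = -35831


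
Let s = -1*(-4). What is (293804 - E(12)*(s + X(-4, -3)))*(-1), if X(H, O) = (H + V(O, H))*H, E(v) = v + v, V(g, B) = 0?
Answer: -293324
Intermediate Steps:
s = 4
E(v) = 2*v
X(H, O) = H**2 (X(H, O) = (H + 0)*H = H*H = H**2)
(293804 - E(12)*(s + X(-4, -3)))*(-1) = (293804 - 2*12*(4 + (-4)**2))*(-1) = (293804 - 24*(4 + 16))*(-1) = (293804 - 24*20)*(-1) = (293804 - 1*480)*(-1) = (293804 - 480)*(-1) = 293324*(-1) = -293324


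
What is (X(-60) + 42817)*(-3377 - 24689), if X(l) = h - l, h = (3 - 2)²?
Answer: -1203413948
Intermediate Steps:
h = 1 (h = 1² = 1)
X(l) = 1 - l
(X(-60) + 42817)*(-3377 - 24689) = ((1 - 1*(-60)) + 42817)*(-3377 - 24689) = ((1 + 60) + 42817)*(-28066) = (61 + 42817)*(-28066) = 42878*(-28066) = -1203413948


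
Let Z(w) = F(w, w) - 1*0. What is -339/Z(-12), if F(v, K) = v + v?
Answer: 113/8 ≈ 14.125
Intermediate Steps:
F(v, K) = 2*v
Z(w) = 2*w (Z(w) = 2*w - 1*0 = 2*w + 0 = 2*w)
-339/Z(-12) = -339/(2*(-12)) = -339/(-24) = -339*(-1/24) = 113/8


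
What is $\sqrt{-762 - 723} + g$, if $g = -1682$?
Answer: $-1682 + 3 i \sqrt{165} \approx -1682.0 + 38.536 i$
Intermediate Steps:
$\sqrt{-762 - 723} + g = \sqrt{-762 - 723} - 1682 = \sqrt{-1485} - 1682 = 3 i \sqrt{165} - 1682 = -1682 + 3 i \sqrt{165}$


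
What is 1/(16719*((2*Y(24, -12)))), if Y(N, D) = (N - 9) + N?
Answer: 1/1304082 ≈ 7.6682e-7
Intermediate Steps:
Y(N, D) = -9 + 2*N (Y(N, D) = (-9 + N) + N = -9 + 2*N)
1/(16719*((2*Y(24, -12)))) = 1/(16719*((2*(-9 + 2*24)))) = 1/(16719*((2*(-9 + 48)))) = 1/(16719*((2*39))) = (1/16719)/78 = (1/16719)*(1/78) = 1/1304082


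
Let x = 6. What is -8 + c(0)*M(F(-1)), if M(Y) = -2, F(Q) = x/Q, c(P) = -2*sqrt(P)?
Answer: -8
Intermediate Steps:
F(Q) = 6/Q
-8 + c(0)*M(F(-1)) = -8 - 2*sqrt(0)*(-2) = -8 - 2*0*(-2) = -8 + 0*(-2) = -8 + 0 = -8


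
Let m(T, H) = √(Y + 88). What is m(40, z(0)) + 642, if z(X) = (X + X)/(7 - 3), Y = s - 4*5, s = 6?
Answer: 642 + √74 ≈ 650.60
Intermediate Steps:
Y = -14 (Y = 6 - 4*5 = 6 - 20 = -14)
z(X) = X/2 (z(X) = (2*X)/4 = (2*X)*(¼) = X/2)
m(T, H) = √74 (m(T, H) = √(-14 + 88) = √74)
m(40, z(0)) + 642 = √74 + 642 = 642 + √74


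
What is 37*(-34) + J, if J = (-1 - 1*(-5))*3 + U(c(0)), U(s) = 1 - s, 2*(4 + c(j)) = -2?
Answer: -1240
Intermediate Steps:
c(j) = -5 (c(j) = -4 + (½)*(-2) = -4 - 1 = -5)
J = 18 (J = (-1 - 1*(-5))*3 + (1 - 1*(-5)) = (-1 + 5)*3 + (1 + 5) = 4*3 + 6 = 12 + 6 = 18)
37*(-34) + J = 37*(-34) + 18 = -1258 + 18 = -1240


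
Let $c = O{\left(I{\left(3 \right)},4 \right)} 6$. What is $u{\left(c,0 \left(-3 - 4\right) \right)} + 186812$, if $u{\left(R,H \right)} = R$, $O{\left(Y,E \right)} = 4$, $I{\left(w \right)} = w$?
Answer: $186836$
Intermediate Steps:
$c = 24$ ($c = 4 \cdot 6 = 24$)
$u{\left(c,0 \left(-3 - 4\right) \right)} + 186812 = 24 + 186812 = 186836$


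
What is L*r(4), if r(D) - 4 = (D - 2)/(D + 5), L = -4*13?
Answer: -1976/9 ≈ -219.56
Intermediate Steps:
L = -52
r(D) = 4 + (-2 + D)/(5 + D) (r(D) = 4 + (D - 2)/(D + 5) = 4 + (-2 + D)/(5 + D))
L*r(4) = -52*(18 + 5*4)/(5 + 4) = -52*(18 + 20)/9 = -52*38/9 = -1976/9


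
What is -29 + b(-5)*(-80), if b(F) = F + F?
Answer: 771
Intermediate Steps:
b(F) = 2*F
-29 + b(-5)*(-80) = -29 + (2*(-5))*(-80) = -29 - 10*(-80) = -29 + 800 = 771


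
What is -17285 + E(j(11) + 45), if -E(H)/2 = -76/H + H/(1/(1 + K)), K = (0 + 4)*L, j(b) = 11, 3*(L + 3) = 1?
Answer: -340192/21 ≈ -16200.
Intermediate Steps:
L = -8/3 (L = -3 + (⅓)*1 = -3 + ⅓ = -8/3 ≈ -2.6667)
K = -32/3 (K = (0 + 4)*(-8/3) = 4*(-8/3) = -32/3 ≈ -10.667)
E(H) = 152/H + 58*H/3 (E(H) = -2*(-76/H + H/(1/(1 - 32/3))) = -2*(-76/H + H/(1/(-29/3))) = -2*(-76/H + H/(-3/29)) = -2*(-76/H + H*(-29/3)) = -2*(-76/H - 29*H/3) = 152/H + 58*H/3)
-17285 + E(j(11) + 45) = -17285 + (152/(11 + 45) + 58*(11 + 45)/3) = -17285 + (152/56 + (58/3)*56) = -17285 + (152*(1/56) + 3248/3) = -17285 + (19/7 + 3248/3) = -17285 + 22793/21 = -340192/21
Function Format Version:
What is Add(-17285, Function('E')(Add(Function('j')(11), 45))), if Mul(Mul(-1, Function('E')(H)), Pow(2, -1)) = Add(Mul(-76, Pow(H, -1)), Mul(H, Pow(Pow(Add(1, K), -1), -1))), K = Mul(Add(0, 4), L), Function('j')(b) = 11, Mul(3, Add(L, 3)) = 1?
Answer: Rational(-340192, 21) ≈ -16200.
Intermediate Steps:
L = Rational(-8, 3) (L = Add(-3, Mul(Rational(1, 3), 1)) = Add(-3, Rational(1, 3)) = Rational(-8, 3) ≈ -2.6667)
K = Rational(-32, 3) (K = Mul(Add(0, 4), Rational(-8, 3)) = Mul(4, Rational(-8, 3)) = Rational(-32, 3) ≈ -10.667)
Function('E')(H) = Add(Mul(152, Pow(H, -1)), Mul(Rational(58, 3), H)) (Function('E')(H) = Mul(-2, Add(Mul(-76, Pow(H, -1)), Mul(H, Pow(Pow(Add(1, Rational(-32, 3)), -1), -1)))) = Mul(-2, Add(Mul(-76, Pow(H, -1)), Mul(H, Pow(Pow(Rational(-29, 3), -1), -1)))) = Mul(-2, Add(Mul(-76, Pow(H, -1)), Mul(H, Pow(Rational(-3, 29), -1)))) = Mul(-2, Add(Mul(-76, Pow(H, -1)), Mul(H, Rational(-29, 3)))) = Mul(-2, Add(Mul(-76, Pow(H, -1)), Mul(Rational(-29, 3), H))) = Add(Mul(152, Pow(H, -1)), Mul(Rational(58, 3), H)))
Add(-17285, Function('E')(Add(Function('j')(11), 45))) = Add(-17285, Add(Mul(152, Pow(Add(11, 45), -1)), Mul(Rational(58, 3), Add(11, 45)))) = Add(-17285, Add(Mul(152, Pow(56, -1)), Mul(Rational(58, 3), 56))) = Add(-17285, Add(Mul(152, Rational(1, 56)), Rational(3248, 3))) = Add(-17285, Add(Rational(19, 7), Rational(3248, 3))) = Add(-17285, Rational(22793, 21)) = Rational(-340192, 21)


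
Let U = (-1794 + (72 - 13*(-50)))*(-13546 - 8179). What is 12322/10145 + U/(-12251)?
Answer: -236117977178/124286395 ≈ -1899.8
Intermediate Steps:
U = 23289200 (U = (-1794 + (72 + 650))*(-21725) = (-1794 + 722)*(-21725) = -1072*(-21725) = 23289200)
12322/10145 + U/(-12251) = 12322/10145 + 23289200/(-12251) = 12322*(1/10145) + 23289200*(-1/12251) = 12322/10145 - 23289200/12251 = -236117977178/124286395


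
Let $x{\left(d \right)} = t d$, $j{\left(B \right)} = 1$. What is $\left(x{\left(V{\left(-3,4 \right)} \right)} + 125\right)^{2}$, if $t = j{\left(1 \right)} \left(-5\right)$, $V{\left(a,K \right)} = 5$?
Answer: $10000$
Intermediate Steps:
$t = -5$ ($t = 1 \left(-5\right) = -5$)
$x{\left(d \right)} = - 5 d$
$\left(x{\left(V{\left(-3,4 \right)} \right)} + 125\right)^{2} = \left(\left(-5\right) 5 + 125\right)^{2} = \left(-25 + 125\right)^{2} = 100^{2} = 10000$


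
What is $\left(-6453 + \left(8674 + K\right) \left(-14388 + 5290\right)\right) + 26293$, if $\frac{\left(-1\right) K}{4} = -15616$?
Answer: $-647193684$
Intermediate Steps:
$K = 62464$ ($K = \left(-4\right) \left(-15616\right) = 62464$)
$\left(-6453 + \left(8674 + K\right) \left(-14388 + 5290\right)\right) + 26293 = \left(-6453 + \left(8674 + 62464\right) \left(-14388 + 5290\right)\right) + 26293 = \left(-6453 + 71138 \left(-9098\right)\right) + 26293 = \left(-6453 - 647213524\right) + 26293 = -647219977 + 26293 = -647193684$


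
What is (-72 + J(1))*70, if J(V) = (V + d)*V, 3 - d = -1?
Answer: -4690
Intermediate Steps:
d = 4 (d = 3 - 1*(-1) = 3 + 1 = 4)
J(V) = V*(4 + V) (J(V) = (V + 4)*V = (4 + V)*V = V*(4 + V))
(-72 + J(1))*70 = (-72 + 1*(4 + 1))*70 = (-72 + 1*5)*70 = (-72 + 5)*70 = -67*70 = -4690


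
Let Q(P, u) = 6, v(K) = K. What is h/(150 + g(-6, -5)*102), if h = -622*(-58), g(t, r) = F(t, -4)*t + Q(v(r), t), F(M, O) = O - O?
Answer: 18038/381 ≈ 47.344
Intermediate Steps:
F(M, O) = 0
g(t, r) = 6 (g(t, r) = 0*t + 6 = 0 + 6 = 6)
h = 36076
h/(150 + g(-6, -5)*102) = 36076/(150 + 6*102) = 36076/(150 + 612) = 36076/762 = 36076*(1/762) = 18038/381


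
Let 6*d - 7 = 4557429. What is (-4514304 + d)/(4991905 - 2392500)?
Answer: -11264194/7798215 ≈ -1.4445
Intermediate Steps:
d = 2278718/3 (d = 7/6 + (⅙)*4557429 = 7/6 + 1519143/2 = 2278718/3 ≈ 7.5957e+5)
(-4514304 + d)/(4991905 - 2392500) = (-4514304 + 2278718/3)/(4991905 - 2392500) = -11264194/3/2599405 = -11264194/3*1/2599405 = -11264194/7798215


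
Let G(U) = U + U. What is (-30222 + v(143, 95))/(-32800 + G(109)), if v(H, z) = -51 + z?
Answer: 15089/16291 ≈ 0.92622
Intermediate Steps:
G(U) = 2*U
(-30222 + v(143, 95))/(-32800 + G(109)) = (-30222 + (-51 + 95))/(-32800 + 2*109) = (-30222 + 44)/(-32800 + 218) = -30178/(-32582) = -30178*(-1/32582) = 15089/16291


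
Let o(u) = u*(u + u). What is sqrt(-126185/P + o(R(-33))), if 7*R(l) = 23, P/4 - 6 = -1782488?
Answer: sqrt(13457109685998498)/24954748 ≈ 4.6486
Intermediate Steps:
P = -7129928 (P = 24 + 4*(-1782488) = 24 - 7129952 = -7129928)
R(l) = 23/7 (R(l) = (1/7)*23 = 23/7)
o(u) = 2*u**2 (o(u) = u*(2*u) = 2*u**2)
sqrt(-126185/P + o(R(-33))) = sqrt(-126185/(-7129928) + 2*(23/7)**2) = sqrt(-126185*(-1/7129928) + 2*(529/49)) = sqrt(126185/7129928 + 1058/49) = sqrt(7549646889/349366472) = sqrt(13457109685998498)/24954748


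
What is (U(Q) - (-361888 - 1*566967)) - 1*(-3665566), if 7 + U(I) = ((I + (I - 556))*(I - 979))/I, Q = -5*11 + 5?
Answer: 114522838/25 ≈ 4.5809e+6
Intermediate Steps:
Q = -50 (Q = -55 + 5 = -50)
U(I) = -7 + (-979 + I)*(-556 + 2*I)/I (U(I) = -7 + ((I + (I - 556))*(I - 979))/I = -7 + ((I + (-556 + I))*(-979 + I))/I = -7 + ((-556 + 2*I)*(-979 + I))/I = -7 + ((-979 + I)*(-556 + 2*I))/I = -7 + (-979 + I)*(-556 + 2*I)/I)
(U(Q) - (-361888 - 1*566967)) - 1*(-3665566) = ((-2521 + 2*(-50) + 544324/(-50)) - (-361888 - 1*566967)) - 1*(-3665566) = ((-2521 - 100 + 544324*(-1/50)) - (-361888 - 566967)) + 3665566 = ((-2521 - 100 - 272162/25) - 1*(-928855)) + 3665566 = (-337687/25 + 928855) + 3665566 = 22883688/25 + 3665566 = 114522838/25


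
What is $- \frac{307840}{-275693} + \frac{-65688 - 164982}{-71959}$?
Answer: $\frac{85745962870}{19838592587} \approx 4.3222$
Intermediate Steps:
$- \frac{307840}{-275693} + \frac{-65688 - 164982}{-71959} = \left(-307840\right) \left(- \frac{1}{275693}\right) - - \frac{230670}{71959} = \frac{307840}{275693} + \frac{230670}{71959} = \frac{85745962870}{19838592587}$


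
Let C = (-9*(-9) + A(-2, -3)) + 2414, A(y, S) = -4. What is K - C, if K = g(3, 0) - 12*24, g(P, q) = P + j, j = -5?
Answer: -2781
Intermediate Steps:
g(P, q) = -5 + P (g(P, q) = P - 5 = -5 + P)
K = -290 (K = (-5 + 3) - 12*24 = -2 - 288 = -290)
C = 2491 (C = (-9*(-9) - 4) + 2414 = (81 - 4) + 2414 = 77 + 2414 = 2491)
K - C = -290 - 1*2491 = -290 - 2491 = -2781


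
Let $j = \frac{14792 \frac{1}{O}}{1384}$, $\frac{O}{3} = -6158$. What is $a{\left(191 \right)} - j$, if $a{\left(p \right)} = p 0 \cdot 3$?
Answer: $\frac{1849}{3196002} \approx 0.00057854$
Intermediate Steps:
$O = -18474$ ($O = 3 \left(-6158\right) = -18474$)
$a{\left(p \right)} = 0$ ($a{\left(p \right)} = 0 \cdot 3 = 0$)
$j = - \frac{1849}{3196002}$ ($j = \frac{14792 \frac{1}{-18474}}{1384} = 14792 \left(- \frac{1}{18474}\right) \frac{1}{1384} = \left(- \frac{7396}{9237}\right) \frac{1}{1384} = - \frac{1849}{3196002} \approx -0.00057854$)
$a{\left(191 \right)} - j = 0 - - \frac{1849}{3196002} = 0 + \frac{1849}{3196002} = \frac{1849}{3196002}$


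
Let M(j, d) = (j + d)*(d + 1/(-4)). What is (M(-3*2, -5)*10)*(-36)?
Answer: -20790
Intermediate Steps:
M(j, d) = (-¼ + d)*(d + j) (M(j, d) = (d + j)*(d - ¼) = (d + j)*(-¼ + d) = (-¼ + d)*(d + j))
(M(-3*2, -5)*10)*(-36) = (((-5)² - ¼*(-5) - (-3)*2/4 - (-15)*2)*10)*(-36) = ((25 + 5/4 - ¼*(-6) - 5*(-6))*10)*(-36) = ((25 + 5/4 + 3/2 + 30)*10)*(-36) = ((231/4)*10)*(-36) = (1155/2)*(-36) = -20790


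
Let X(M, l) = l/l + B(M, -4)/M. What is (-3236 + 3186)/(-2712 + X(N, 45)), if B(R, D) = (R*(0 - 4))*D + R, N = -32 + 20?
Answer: 25/1347 ≈ 0.018560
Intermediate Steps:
N = -12
B(R, D) = R - 4*D*R (B(R, D) = (R*(-4))*D + R = (-4*R)*D + R = -4*D*R + R = R - 4*D*R)
X(M, l) = 18 (X(M, l) = l/l + (M*(1 - 4*(-4)))/M = 1 + (M*(1 + 16))/M = 1 + (M*17)/M = 1 + (17*M)/M = 1 + 17 = 18)
(-3236 + 3186)/(-2712 + X(N, 45)) = (-3236 + 3186)/(-2712 + 18) = -50/(-2694) = -50*(-1/2694) = 25/1347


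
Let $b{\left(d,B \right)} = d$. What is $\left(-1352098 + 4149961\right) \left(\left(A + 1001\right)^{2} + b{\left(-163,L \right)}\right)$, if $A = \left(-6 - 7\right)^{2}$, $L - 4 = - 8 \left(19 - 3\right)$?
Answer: $3829538609031$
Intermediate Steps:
$L = -124$ ($L = 4 - 8 \left(19 - 3\right) = 4 - 128 = -124$)
$A = 169$ ($A = \left(-13\right)^{2} = 169$)
$\left(-1352098 + 4149961\right) \left(\left(A + 1001\right)^{2} + b{\left(-163,L \right)}\right) = \left(-1352098 + 4149961\right) \left(\left(169 + 1001\right)^{2} - 163\right) = 2797863 \left(1170^{2} - 163\right) = 2797863 \left(1368900 - 163\right) = 2797863 \cdot 1368737 = 3829538609031$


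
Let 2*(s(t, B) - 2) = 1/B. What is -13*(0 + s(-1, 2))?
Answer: -117/4 ≈ -29.250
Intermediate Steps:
s(t, B) = 2 + 1/(2*B)
-13*(0 + s(-1, 2)) = -13*(0 + (2 + (1/2)/2)) = -13*(0 + (2 + (1/2)*(1/2))) = -13*(0 + (2 + 1/4)) = -13*(0 + 9/4) = -13*9/4 = -117/4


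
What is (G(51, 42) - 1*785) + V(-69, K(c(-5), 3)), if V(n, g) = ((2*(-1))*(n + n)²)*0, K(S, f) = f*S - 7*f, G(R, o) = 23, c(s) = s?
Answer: -762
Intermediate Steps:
K(S, f) = -7*f + S*f (K(S, f) = S*f - 7*f = -7*f + S*f)
V(n, g) = 0 (V(n, g) = -2*4*n²*0 = -8*n²*0 = 0)
(G(51, 42) - 1*785) + V(-69, K(c(-5), 3)) = (23 - 1*785) + 0 = (23 - 785) + 0 = -762 + 0 = -762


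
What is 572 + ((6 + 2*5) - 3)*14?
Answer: 754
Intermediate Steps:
572 + ((6 + 2*5) - 3)*14 = 572 + ((6 + 10) - 3)*14 = 572 + (16 - 3)*14 = 572 + 13*14 = 572 + 182 = 754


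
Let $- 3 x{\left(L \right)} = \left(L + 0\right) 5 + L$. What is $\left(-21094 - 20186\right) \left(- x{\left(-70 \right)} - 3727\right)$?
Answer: $159629760$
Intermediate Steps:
$x{\left(L \right)} = - 2 L$ ($x{\left(L \right)} = - \frac{\left(L + 0\right) 5 + L}{3} = - \frac{L 5 + L}{3} = - \frac{5 L + L}{3} = - \frac{6 L}{3} = - 2 L$)
$\left(-21094 - 20186\right) \left(- x{\left(-70 \right)} - 3727\right) = \left(-21094 - 20186\right) \left(- \left(-2\right) \left(-70\right) - 3727\right) = - 41280 \left(\left(-1\right) 140 - 3727\right) = - 41280 \left(-140 - 3727\right) = \left(-41280\right) \left(-3867\right) = 159629760$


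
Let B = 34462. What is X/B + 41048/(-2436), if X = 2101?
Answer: -50338505/2998194 ≈ -16.790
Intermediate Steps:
X/B + 41048/(-2436) = 2101/34462 + 41048/(-2436) = 2101*(1/34462) + 41048*(-1/2436) = 2101/34462 - 1466/87 = -50338505/2998194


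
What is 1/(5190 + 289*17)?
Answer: 1/10103 ≈ 9.8980e-5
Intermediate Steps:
1/(5190 + 289*17) = 1/(5190 + 4913) = 1/10103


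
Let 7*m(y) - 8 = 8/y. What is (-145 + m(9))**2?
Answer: 81993025/3969 ≈ 20658.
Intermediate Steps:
m(y) = 8/7 + 8/(7*y) (m(y) = 8/7 + (8/y)/7 = 8/7 + 8/(7*y))
(-145 + m(9))**2 = (-145 + (8/7)*(1 + 9)/9)**2 = (-145 + (8/7)*(1/9)*10)**2 = (-145 + 80/63)**2 = (-9055/63)**2 = 81993025/3969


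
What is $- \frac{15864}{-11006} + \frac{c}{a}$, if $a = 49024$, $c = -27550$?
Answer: $\frac{118625359}{134889536} \approx 0.87943$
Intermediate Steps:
$- \frac{15864}{-11006} + \frac{c}{a} = - \frac{15864}{-11006} - \frac{27550}{49024} = \left(-15864\right) \left(- \frac{1}{11006}\right) - \frac{13775}{24512} = \frac{7932}{5503} - \frac{13775}{24512} = \frac{118625359}{134889536}$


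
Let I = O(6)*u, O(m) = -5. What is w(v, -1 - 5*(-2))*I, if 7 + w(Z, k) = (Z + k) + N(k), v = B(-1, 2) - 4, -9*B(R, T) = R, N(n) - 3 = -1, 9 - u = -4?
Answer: -65/9 ≈ -7.2222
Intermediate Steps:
u = 13 (u = 9 - 1*(-4) = 9 + 4 = 13)
N(n) = 2 (N(n) = 3 - 1 = 2)
B(R, T) = -R/9
v = -35/9 (v = -⅑*(-1) - 4 = ⅑ - 4 = -35/9 ≈ -3.8889)
I = -65 (I = -5*13 = -65)
w(Z, k) = -5 + Z + k (w(Z, k) = -7 + ((Z + k) + 2) = -7 + (2 + Z + k) = -5 + Z + k)
w(v, -1 - 5*(-2))*I = (-5 - 35/9 + (-1 - 5*(-2)))*(-65) = (-5 - 35/9 + (-1 + 10))*(-65) = (-5 - 35/9 + 9)*(-65) = (⅑)*(-65) = -65/9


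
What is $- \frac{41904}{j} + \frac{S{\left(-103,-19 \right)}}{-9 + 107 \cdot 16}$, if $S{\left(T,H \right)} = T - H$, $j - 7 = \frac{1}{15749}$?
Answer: $- \frac{93658121832}{15645461} \approx -5986.3$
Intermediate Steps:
$j = \frac{110244}{15749}$ ($j = 7 + \frac{1}{15749} = \frac{110244}{15749} \approx 7.0001$)
$- \frac{41904}{j} + \frac{S{\left(-103,-19 \right)}}{-9 + 107 \cdot 16} = - \frac{41904}{\frac{110244}{15749}} + \frac{-103 - -19}{-9 + 107 \cdot 16} = \left(-41904\right) \frac{15749}{110244} + \frac{-103 + 19}{-9 + 1712} = - \frac{54995508}{9187} - \frac{84}{1703} = - \frac{93658121832}{15645461}$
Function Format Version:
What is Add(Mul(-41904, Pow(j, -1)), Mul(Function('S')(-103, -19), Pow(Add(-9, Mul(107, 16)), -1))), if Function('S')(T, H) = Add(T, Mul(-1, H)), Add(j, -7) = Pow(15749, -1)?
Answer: Rational(-93658121832, 15645461) ≈ -5986.3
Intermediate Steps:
j = Rational(110244, 15749) (j = Add(7, Pow(15749, -1)) = Add(7, Rational(1, 15749)) = Rational(110244, 15749) ≈ 7.0001)
Add(Mul(-41904, Pow(j, -1)), Mul(Function('S')(-103, -19), Pow(Add(-9, Mul(107, 16)), -1))) = Add(Mul(-41904, Pow(Rational(110244, 15749), -1)), Mul(Add(-103, Mul(-1, -19)), Pow(Add(-9, Mul(107, 16)), -1))) = Add(Mul(-41904, Rational(15749, 110244)), Mul(Add(-103, 19), Pow(Add(-9, 1712), -1))) = Add(Rational(-54995508, 9187), Mul(-84, Pow(1703, -1))) = Add(Rational(-54995508, 9187), Mul(-84, Rational(1, 1703))) = Add(Rational(-54995508, 9187), Rational(-84, 1703)) = Rational(-93658121832, 15645461)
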